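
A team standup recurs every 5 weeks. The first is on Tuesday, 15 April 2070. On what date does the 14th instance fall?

14 July 2071

The 14th occurrence is 13 intervals after the first: 13 × 35 = 455 days after 15 April 2070.
April has 30 days — 15 days to the end of April leaves 440.
From end of April to end of 2070 is 245 days (195 left).
January has 31 days (164 left).
February has 28 days (136 left).
March has 31 days (105 left).
April has 30 days (75 left).
May has 31 days (44 left).
June has 30 days (14 left).
14 days into July → 14 July 2071.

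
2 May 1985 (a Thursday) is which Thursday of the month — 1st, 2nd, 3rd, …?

Day 2 falls in week ⌈2/7⌉ of the month.
Days 1–7 hold the 1st Thursday, 8–14 the 2nd, 15–21 the 3rd, 22–28 the 4th, 29–31 the 5th.
2 is in the range for the 1st.

1st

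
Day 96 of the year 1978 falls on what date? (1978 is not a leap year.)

January has 31 days (96 − 31 = 65 remain).
February has 28 days (65 − 28 = 37 remain).
March has 31 days (37 − 31 = 6 remain).
6 into April → April 6.

6 April 1978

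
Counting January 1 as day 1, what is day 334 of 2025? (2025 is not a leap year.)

Nov 30, 2025

Jan has 31 days (334 − 31 = 303 remain).
Feb has 28 days (303 − 28 = 275 remain).
Mar has 31 days (275 − 31 = 244 remain).
Apr has 30 days (244 − 30 = 214 remain).
May has 31 days (214 − 31 = 183 remain).
Jun has 30 days (183 − 30 = 153 remain).
Jul has 31 days (153 − 31 = 122 remain).
Aug has 31 days (122 − 31 = 91 remain).
Sep has 30 days (91 − 30 = 61 remain).
Oct has 31 days (61 − 31 = 30 remain).
30 into Nov → Nov 30.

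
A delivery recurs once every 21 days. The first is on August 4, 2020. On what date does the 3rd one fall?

September 15, 2020

The 3rd occurrence is 2 intervals after the first: 2 × 21 = 42 days after August 4, 2020.
August has 31 days — 27 days to the end of August leaves 15.
15 days into September → September 15, 2020.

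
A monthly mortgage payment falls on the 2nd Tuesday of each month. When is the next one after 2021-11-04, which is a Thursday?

2021-11-09

November 2021 starts on a Monday; its first Tuesday is the 2nd, so the 2nd Tuesday is the 9th — 2021-11-09.
2021-11-09 is after 2021-11-04, so that is the next one.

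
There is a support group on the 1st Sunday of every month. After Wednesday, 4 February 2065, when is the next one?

February 2065 starts on a Sunday, so its 1st Sunday is 1 February 2065.
That is not after 4 February 2065, so look at March 2065.
March 2065 starts on a Sunday, so its 1st Sunday is 1 March 2065.

1 March 2065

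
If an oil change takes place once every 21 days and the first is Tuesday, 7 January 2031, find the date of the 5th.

1 April 2031

The 5th occurrence is 4 intervals after the first: 4 × 21 = 84 days after 7 January 2031.
January has 31 days — 24 days to the end of January leaves 60.
February has 28 days (32 left).
March has 31 days (1 left).
1 day into April → 1 April 2031.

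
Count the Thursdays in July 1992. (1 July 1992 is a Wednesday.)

5

1 July 1992 is a Wednesday; the first Thursday on or after it is 2 July 1992 (1 day later).
From 2 July 1992 to 31 July 1992 is 31 − 2 = 29 days.
29 ÷ 7 = 4 full weeks with remainder 1, so 4 more Thursdays after the first → 5.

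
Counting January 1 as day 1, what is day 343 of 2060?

Jan has 31 days (343 − 31 = 312 remain).
Feb has 29 days (312 − 29 = 283 remain).
Mar has 31 days (283 − 31 = 252 remain).
Apr has 30 days (252 − 30 = 222 remain).
May has 31 days (222 − 31 = 191 remain).
Jun has 30 days (191 − 30 = 161 remain).
Jul has 31 days (161 − 31 = 130 remain).
Aug has 31 days (130 − 31 = 99 remain).
Sep has 30 days (99 − 30 = 69 remain).
Oct has 31 days (69 − 31 = 38 remain).
Nov has 30 days (38 − 30 = 8 remain).
8 into Dec → Dec 8.

Dec 8, 2060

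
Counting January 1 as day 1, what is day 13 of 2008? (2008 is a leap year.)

Jan 13, 2008

13 into Jan → Jan 13.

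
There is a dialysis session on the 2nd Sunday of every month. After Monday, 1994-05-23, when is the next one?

1994-06-12

May 1994 starts on a Sunday; its first Sunday is the 1st, so the 2nd Sunday is the 8th — 1994-05-08.
That is not after 1994-05-23, so look at June 1994.
June 1994 starts on a Wednesday; its first Sunday is the 5th, so the 2nd Sunday is the 12th — 1994-06-12.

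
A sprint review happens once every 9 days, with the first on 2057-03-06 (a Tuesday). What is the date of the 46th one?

The 46th occurrence is 45 intervals after the first: 45 × 9 = 405 days after 2057-03-06.
March has 31 days — 25 days to the end of March leaves 380.
April has 30 days (350 left).
May has 31 days (319 left).
June has 30 days (289 left).
July has 31 days (258 left).
August has 31 days (227 left).
September has 30 days (197 left).
October has 31 days (166 left).
November has 30 days (136 left).
December has 31 days (105 left).
January has 31 days (74 left).
February has 28 days (46 left).
March has 31 days (15 left).
15 days into April → 2058-04-15.

2058-04-15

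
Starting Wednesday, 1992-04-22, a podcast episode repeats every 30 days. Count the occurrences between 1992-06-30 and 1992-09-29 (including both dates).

3

Occurrences land 30·i days after 1992-04-22 for i = 0, 1, 2, …
1992-06-30 is 69 days after the start; 69 ÷ 30 = 2 remainder 9; since the remainder is 9, round up to i = 3. First occurrence in the window: #4 on 1992-07-21 (3×30 = 90 days in).
1992-09-29 is 160 days after the start; 160 ÷ 30 = 5 remainder 10. Last occurrence in the window: #6 on 1992-09-19.
Occurrences #4 through #6: 3 in total.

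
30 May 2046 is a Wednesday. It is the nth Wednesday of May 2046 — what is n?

Day 30 falls in week ⌈30/7⌉ of the month.
Days 1–7 hold the 1st Wednesday, 8–14 the 2nd, 15–21 the 3rd, 22–28 the 4th, 29–31 the 5th.
30 is in the range for the 5th.

5th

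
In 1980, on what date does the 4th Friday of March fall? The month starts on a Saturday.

1980-03-28

March 1980 begins on a Saturday, so the first Friday is March 7 (6 days later).
The 4th Friday is 3 weeks later: 7 + 21 = 28.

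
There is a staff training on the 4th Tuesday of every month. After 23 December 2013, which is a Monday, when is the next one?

December 2013 starts on a Sunday; its first Tuesday is the 3rd, so the 4th Tuesday is the 24th — 24 December 2013.
24 December 2013 is after 23 December 2013, so that is the next one.

24 December 2013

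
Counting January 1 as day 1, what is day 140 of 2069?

2069-05-20

January has 31 days (140 − 31 = 109 remain).
February has 28 days (109 − 28 = 81 remain).
March has 31 days (81 − 31 = 50 remain).
April has 30 days (50 − 30 = 20 remain).
20 into May → May 20.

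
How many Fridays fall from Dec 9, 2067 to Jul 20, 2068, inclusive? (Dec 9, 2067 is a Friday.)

Dec 9, 2067 is a Friday; the first Friday on or after it is Dec 9, 2067.
From Dec 9, 2067 to Jul 20, 2068: 22 + 31 + 29 + 31 + 30 + 31 + 30 + 20 = 224 days (rest of Dec, Jan, Feb, Mar, Apr, May, Jun, Jul).
224 ÷ 7 = 32 full weeks with remainder 0, so 32 more Fridays after the first → 33.

33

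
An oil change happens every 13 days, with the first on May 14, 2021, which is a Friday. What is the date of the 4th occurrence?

June 22, 2021

The 4th occurrence is 3 intervals after the first: 3 × 13 = 39 days after May 14, 2021.
May has 31 days — 17 days to the end of May leaves 22.
22 days into June → June 22, 2021.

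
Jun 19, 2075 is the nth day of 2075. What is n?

170

Days in months before Jun: 31 + 28 + 31 + 30 + 31 = 151.
Plus 19 days into Jun → day 170.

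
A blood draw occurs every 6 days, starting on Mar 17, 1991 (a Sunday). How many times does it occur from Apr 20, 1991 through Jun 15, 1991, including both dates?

10

Occurrences land 6·i days after Mar 17, 1991 for i = 0, 1, 2, …
Apr 20, 1991 is 34 days after the start; 34 ÷ 6 = 5 remainder 4; since the remainder is 4, round up to i = 6. First occurrence in the window: #7 on Apr 22, 1991 (6×6 = 36 days in).
Jun 15, 1991 is 90 days after the start; 90 ÷ 6 = 15 remainder 0. Last occurrence in the window: #16 on Jun 15, 1991.
Occurrences #7 through #16: 10 in total.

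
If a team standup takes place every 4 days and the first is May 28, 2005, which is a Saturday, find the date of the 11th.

The 11th occurrence is 10 intervals after the first: 10 × 4 = 40 days after May 28, 2005.
May has 31 days — 3 days to the end of May leaves 37.
Jun has 30 days (7 left).
7 days into Jul → Jul 7, 2005.

Jul 7, 2005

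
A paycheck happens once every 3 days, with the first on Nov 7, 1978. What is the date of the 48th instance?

Mar 28, 1979

The 48th occurrence is 47 intervals after the first: 47 × 3 = 141 days after Nov 7, 1978.
Nov has 30 days — 23 days to the end of Nov leaves 118.
Dec has 31 days (87 left).
Jan has 31 days (56 left).
Feb has 28 days (28 left).
28 days into Mar → Mar 28, 1979.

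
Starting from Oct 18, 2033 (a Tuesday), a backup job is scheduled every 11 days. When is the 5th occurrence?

Dec 1, 2033

The 5th occurrence is 4 intervals after the first: 4 × 11 = 44 days after Oct 18, 2033.
Oct has 31 days — 13 days to the end of Oct leaves 31.
Nov has 30 days (1 left).
1 day into Dec → Dec 1, 2033.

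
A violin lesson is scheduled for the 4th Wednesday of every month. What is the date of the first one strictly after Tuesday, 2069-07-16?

2069-07-24

July 2069 starts on a Monday; its first Wednesday is the 3rd, so the 4th Wednesday is the 24th — 2069-07-24.
2069-07-24 is after 2069-07-16, so that is the next one.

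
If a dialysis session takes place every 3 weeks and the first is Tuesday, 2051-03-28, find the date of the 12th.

The 12th occurrence is 11 intervals after the first: 11 × 21 = 231 days after 2051-03-28.
March has 31 days — 3 days to the end of March leaves 228.
April has 30 days (198 left).
May has 31 days (167 left).
June has 30 days (137 left).
July has 31 days (106 left).
August has 31 days (75 left).
September has 30 days (45 left).
October has 31 days (14 left).
14 days into November → 2051-11-14.

2051-11-14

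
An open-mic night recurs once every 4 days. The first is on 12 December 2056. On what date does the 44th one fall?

2 June 2057

The 44th occurrence is 43 intervals after the first: 43 × 4 = 172 days after 12 December 2056.
December has 31 days — 19 days to the end of December leaves 153.
January has 31 days (122 left).
February has 28 days (94 left).
March has 31 days (63 left).
April has 30 days (33 left).
May has 31 days (2 left).
2 days into June → 2 June 2057.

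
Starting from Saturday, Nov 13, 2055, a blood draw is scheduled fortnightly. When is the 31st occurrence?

The 31st occurrence is 30 intervals after the first: 30 × 14 = 420 days after Nov 13, 2055.
Nov has 30 days — 17 days to the end of Nov leaves 403.
From end of Nov to end of 2055 is 31 days (372 left).
2056 has 366 days (6 left).
6 days into Jan → Jan 6, 2057.

Jan 6, 2057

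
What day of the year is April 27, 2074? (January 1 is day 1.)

Days in months before April: 31 + 28 + 31 = 90.
Plus 27 days into April → day 117.

117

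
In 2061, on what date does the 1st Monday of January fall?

3 January 2061

January 2061 begins on a Saturday, so the first Monday is January 3 (2 days later).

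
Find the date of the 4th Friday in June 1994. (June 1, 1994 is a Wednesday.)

June 1994 begins on a Wednesday, so the first Friday is June 3 (2 days later).
The 4th Friday is 3 weeks later: 3 + 21 = 24.

1994-06-24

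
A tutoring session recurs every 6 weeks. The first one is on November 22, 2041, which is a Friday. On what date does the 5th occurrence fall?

May 9, 2042

The 5th occurrence is 4 intervals after the first: 4 × 42 = 168 days after November 22, 2041.
November has 30 days — 8 days to the end of November leaves 160.
December has 31 days (129 left).
January has 31 days (98 left).
February has 28 days (70 left).
March has 31 days (39 left).
April has 30 days (9 left).
9 days into May → May 9, 2042.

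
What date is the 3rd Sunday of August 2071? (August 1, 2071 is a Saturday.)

2071-08-16

August 2071 begins on a Saturday, so the first Sunday is August 2 (1 day later).
The 3rd Sunday is 2 weeks later: 2 + 14 = 16.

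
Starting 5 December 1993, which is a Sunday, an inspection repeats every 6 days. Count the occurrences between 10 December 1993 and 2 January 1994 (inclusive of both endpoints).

4

Occurrences land 6·i days after 5 December 1993 for i = 0, 1, 2, …
10 December 1993 is 5 days after the start; 5 ÷ 6 = 0 remainder 5; since the remainder is 5, round up to i = 1. First occurrence in the window: #2 on 11 December 1993 (1×6 = 6 days in).
2 January 1994 is 28 days after the start; 28 ÷ 6 = 4 remainder 4. Last occurrence in the window: #5 on 29 December 1993.
Occurrences #2 through #5: 4 in total.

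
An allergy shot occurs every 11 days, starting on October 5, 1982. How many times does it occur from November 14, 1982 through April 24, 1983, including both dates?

15

Occurrences land 11·i days after October 5, 1982 for i = 0, 1, 2, …
November 14, 1982 is 40 days after the start; 40 ÷ 11 = 3 remainder 7; since the remainder is 7, round up to i = 4. First occurrence in the window: #5 on November 18, 1982 (4×11 = 44 days in).
April 24, 1983 is 201 days after the start; 201 ÷ 11 = 18 remainder 3. Last occurrence in the window: #19 on April 21, 1983.
Occurrences #5 through #19: 15 in total.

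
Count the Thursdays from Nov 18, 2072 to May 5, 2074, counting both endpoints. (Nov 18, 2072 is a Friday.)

76

Nov 18, 2072 is a Friday; the first Thursday on or after it is Nov 24, 2072 (6 days later).
From Nov 24, 2072 to May 5, 2074: 37 + 365 + 125 = 527 days (rest of 2072, 2073, to May 5, 2074 in 2074).
527 ÷ 7 = 75 full weeks with remainder 2, so 75 more Thursdays after the first → 76.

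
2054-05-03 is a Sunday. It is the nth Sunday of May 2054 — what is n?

Day 3 falls in week ⌈3/7⌉ of the month.
Days 1–7 hold the 1st Sunday, 8–14 the 2nd, 15–21 the 3rd, 22–28 the 4th, 29–31 the 5th.
3 is in the range for the 1st.

1st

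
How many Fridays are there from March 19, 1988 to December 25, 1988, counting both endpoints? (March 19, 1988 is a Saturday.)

40

March 19, 1988 is a Saturday; the first Friday on or after it is March 25, 1988 (6 days later).
From March 25, 1988 to December 25, 1988: 6 + 30 + 31 + 30 + 31 + 31 + 30 + 31 + 30 + 25 = 275 days (rest of March, April, May, June, July, August, September, October, November, December).
275 ÷ 7 = 39 full weeks with remainder 2, so 39 more Fridays after the first → 40.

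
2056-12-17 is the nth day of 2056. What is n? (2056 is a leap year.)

352

Days in months before December: 31 + 29 + 31 + 30 + 31 + 30 + 31 + 31 + 30 + 31 + 30 = 335.
Plus 17 days into December → day 352.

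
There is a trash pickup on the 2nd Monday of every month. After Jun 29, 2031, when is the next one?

Jun 2031 starts on a Sunday; its first Monday is the 2nd, so the 2nd Monday is the 9th — Jun 9, 2031.
That is not after Jun 29, 2031, so look at Jul 2031.
Jul 2031 starts on a Tuesday; its first Monday is the 7th, so the 2nd Monday is the 14th — Jul 14, 2031.

Jul 14, 2031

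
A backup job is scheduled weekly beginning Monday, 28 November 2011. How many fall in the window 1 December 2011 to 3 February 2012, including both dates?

Occurrences land 7·i days after 28 November 2011 for i = 0, 1, 2, …
1 December 2011 is 3 days after the start; 3 ÷ 7 = 0 remainder 3; since the remainder is 3, round up to i = 1. First occurrence in the window: #2 on 5 December 2011 (1×7 = 7 days in).
3 February 2012 is 67 days after the start; 67 ÷ 7 = 9 remainder 4. Last occurrence in the window: #10 on 30 January 2012.
Occurrences #2 through #10: 9 in total.

9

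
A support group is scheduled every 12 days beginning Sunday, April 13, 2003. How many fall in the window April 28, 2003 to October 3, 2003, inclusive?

Occurrences land 12·i days after April 13, 2003 for i = 0, 1, 2, …
April 28, 2003 is 15 days after the start; 15 ÷ 12 = 1 remainder 3; since the remainder is 3, round up to i = 2. First occurrence in the window: #3 on May 7, 2003 (2×12 = 24 days in).
October 3, 2003 is 173 days after the start; 173 ÷ 12 = 14 remainder 5. Last occurrence in the window: #15 on September 28, 2003.
Occurrences #3 through #15: 13 in total.

13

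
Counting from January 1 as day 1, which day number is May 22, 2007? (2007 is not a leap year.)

142

Days in months before May: 31 + 28 + 31 + 30 = 120.
Plus 22 days into May → day 142.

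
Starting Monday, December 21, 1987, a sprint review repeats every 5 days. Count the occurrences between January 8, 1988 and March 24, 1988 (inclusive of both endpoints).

15

Occurrences land 5·i days after December 21, 1987 for i = 0, 1, 2, …
January 8, 1988 is 18 days after the start; 18 ÷ 5 = 3 remainder 3; since the remainder is 3, round up to i = 4. First occurrence in the window: #5 on January 10, 1988 (4×5 = 20 days in).
March 24, 1988 is 94 days after the start; 94 ÷ 5 = 18 remainder 4. Last occurrence in the window: #19 on March 20, 1988.
Occurrences #5 through #19: 15 in total.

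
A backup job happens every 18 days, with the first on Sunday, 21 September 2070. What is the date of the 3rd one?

The 3rd occurrence is 2 intervals after the first: 2 × 18 = 36 days after 21 September 2070.
September has 30 days — 9 days to the end of September leaves 27.
27 days into October → 27 October 2070.

27 October 2070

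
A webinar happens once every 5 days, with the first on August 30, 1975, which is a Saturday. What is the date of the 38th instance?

March 2, 1976

The 38th occurrence is 37 intervals after the first: 37 × 5 = 185 days after August 30, 1975.
August has 31 days — 1 day to the end of August leaves 184.
September has 30 days (154 left).
October has 31 days (123 left).
November has 30 days (93 left).
December has 31 days (62 left).
January has 31 days (31 left).
February has 29 days (2 left).
2 days into March → March 2, 1976.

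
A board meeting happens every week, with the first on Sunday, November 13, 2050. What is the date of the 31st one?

June 11, 2051

The 31st occurrence is 30 intervals after the first: 30 × 7 = 210 days after November 13, 2050.
November has 30 days — 17 days to the end of November leaves 193.
December has 31 days (162 left).
January has 31 days (131 left).
February has 28 days (103 left).
March has 31 days (72 left).
April has 30 days (42 left).
May has 31 days (11 left).
11 days into June → June 11, 2051.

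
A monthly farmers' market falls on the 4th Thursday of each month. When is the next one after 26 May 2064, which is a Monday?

May 2064 starts on a Thursday; its first Thursday is the 1st, so the 4th Thursday is the 22nd — 22 May 2064.
That is not after 26 May 2064, so look at June 2064.
June 2064 starts on a Sunday; its first Thursday is the 5th, so the 4th Thursday is the 26th — 26 June 2064.

26 June 2064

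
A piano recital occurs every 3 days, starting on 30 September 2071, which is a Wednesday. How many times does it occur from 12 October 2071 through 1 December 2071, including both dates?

17

Occurrences land 3·i days after 30 September 2071 for i = 0, 1, 2, …
12 October 2071 is 12 days after the start; 12 ÷ 3 = 4 remainder 0. First occurrence in the window: #5 on 12 October 2071 (4×3 = 12 days in).
1 December 2071 is 62 days after the start; 62 ÷ 3 = 20 remainder 2. Last occurrence in the window: #21 on 29 November 2071.
Occurrences #5 through #21: 17 in total.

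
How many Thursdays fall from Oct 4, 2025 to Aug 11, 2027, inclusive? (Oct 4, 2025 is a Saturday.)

Oct 4, 2025 is a Saturday; the first Thursday on or after it is Oct 9, 2025 (5 days later).
From Oct 9, 2025 to Aug 11, 2027: 83 + 365 + 223 = 671 days (rest of 2025, 2026, to Aug 11, 2027 in 2027).
671 ÷ 7 = 95 full weeks with remainder 6, so 95 more Thursdays after the first → 96.

96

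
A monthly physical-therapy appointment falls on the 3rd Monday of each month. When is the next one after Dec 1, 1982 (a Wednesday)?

Dec 1982 starts on a Wednesday; its first Monday is the 6th, so the 3rd Monday is the 20th — Dec 20, 1982.
Dec 20, 1982 is after Dec 1, 1982, so that is the next one.

Dec 20, 1982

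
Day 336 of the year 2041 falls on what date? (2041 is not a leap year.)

Jan has 31 days (336 − 31 = 305 remain).
Feb has 28 days (305 − 28 = 277 remain).
Mar has 31 days (277 − 31 = 246 remain).
Apr has 30 days (246 − 30 = 216 remain).
May has 31 days (216 − 31 = 185 remain).
Jun has 30 days (185 − 30 = 155 remain).
Jul has 31 days (155 − 31 = 124 remain).
Aug has 31 days (124 − 31 = 93 remain).
Sep has 30 days (93 − 30 = 63 remain).
Oct has 31 days (63 − 31 = 32 remain).
Nov has 30 days (32 − 30 = 2 remain).
2 into Dec → Dec 2.

Dec 2, 2041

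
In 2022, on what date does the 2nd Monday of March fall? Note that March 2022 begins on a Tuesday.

March 2022 begins on a Tuesday, so the first Monday is March 7 (6 days later).
The 2nd Monday is 1 weeks later: 7 + 7 = 14.

14 March 2022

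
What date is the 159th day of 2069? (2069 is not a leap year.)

January has 31 days (159 − 31 = 128 remain).
February has 28 days (128 − 28 = 100 remain).
March has 31 days (100 − 31 = 69 remain).
April has 30 days (69 − 30 = 39 remain).
May has 31 days (39 − 31 = 8 remain).
8 into June → June 8.

June 8, 2069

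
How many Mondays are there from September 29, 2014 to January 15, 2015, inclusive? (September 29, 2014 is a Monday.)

September 29, 2014 is a Monday; the first Monday on or after it is September 29, 2014.
From September 29, 2014 to January 15, 2015: 1 + 31 + 30 + 31 + 15 = 108 days (rest of September, October, November, December, January).
108 ÷ 7 = 15 full weeks with remainder 3, so 15 more Mondays after the first → 16.

16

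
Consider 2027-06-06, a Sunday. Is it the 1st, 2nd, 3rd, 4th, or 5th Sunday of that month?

Day 6 falls in week ⌈6/7⌉ of the month.
Days 1–7 hold the 1st Sunday, 8–14 the 2nd, 15–21 the 3rd, 22–28 the 4th, 29–31 the 5th.
6 is in the range for the 1st.

1st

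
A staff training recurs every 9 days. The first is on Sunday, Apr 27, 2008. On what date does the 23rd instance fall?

Nov 11, 2008

The 23rd occurrence is 22 intervals after the first: 22 × 9 = 198 days after Apr 27, 2008.
Apr has 30 days — 3 days to the end of Apr leaves 195.
May has 31 days (164 left).
Jun has 30 days (134 left).
Jul has 31 days (103 left).
Aug has 31 days (72 left).
Sep has 30 days (42 left).
Oct has 31 days (11 left).
11 days into Nov → Nov 11, 2008.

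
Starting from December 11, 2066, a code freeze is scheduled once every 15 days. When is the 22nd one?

October 22, 2067

The 22nd occurrence is 21 intervals after the first: 21 × 15 = 315 days after December 11, 2066.
December has 31 days — 20 days to the end of December leaves 295.
January has 31 days (264 left).
February has 28 days (236 left).
March has 31 days (205 left).
April has 30 days (175 left).
May has 31 days (144 left).
June has 30 days (114 left).
July has 31 days (83 left).
August has 31 days (52 left).
September has 30 days (22 left).
22 days into October → October 22, 2067.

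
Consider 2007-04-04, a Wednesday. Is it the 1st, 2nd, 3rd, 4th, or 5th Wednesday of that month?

Day 4 falls in week ⌈4/7⌉ of the month.
Days 1–7 hold the 1st Wednesday, 8–14 the 2nd, 15–21 the 3rd, 22–28 the 4th, 29–31 the 5th.
4 is in the range for the 1st.

1st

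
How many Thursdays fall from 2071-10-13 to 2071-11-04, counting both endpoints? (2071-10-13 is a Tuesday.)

2071-10-13 is a Tuesday; the first Thursday on or after it is 2071-10-15 (2 days later).
From 2071-10-15 to 2071-11-04: 16 + 4 = 20 days (rest of October, November).
20 ÷ 7 = 2 full weeks with remainder 6, so 2 more Thursdays after the first → 3.

3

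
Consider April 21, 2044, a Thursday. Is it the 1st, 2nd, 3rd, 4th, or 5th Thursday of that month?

Day 21 falls in week ⌈21/7⌉ of the month.
Days 1–7 hold the 1st Thursday, 8–14 the 2nd, 15–21 the 3rd, 22–28 the 4th, 29–31 the 5th.
21 is in the range for the 3rd.

3rd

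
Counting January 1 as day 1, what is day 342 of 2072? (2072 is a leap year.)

December 7, 2072

January has 31 days (342 − 31 = 311 remain).
February has 29 days (311 − 29 = 282 remain).
March has 31 days (282 − 31 = 251 remain).
April has 30 days (251 − 30 = 221 remain).
May has 31 days (221 − 31 = 190 remain).
June has 30 days (190 − 30 = 160 remain).
July has 31 days (160 − 31 = 129 remain).
August has 31 days (129 − 31 = 98 remain).
September has 30 days (98 − 30 = 68 remain).
October has 31 days (68 − 31 = 37 remain).
November has 30 days (37 − 30 = 7 remain).
7 into December → December 7.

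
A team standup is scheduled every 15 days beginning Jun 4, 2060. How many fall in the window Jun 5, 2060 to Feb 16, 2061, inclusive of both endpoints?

Occurrences land 15·i days after Jun 4, 2060 for i = 0, 1, 2, …
Jun 5, 2060 is 1 day after the start; 1 ÷ 15 = 0 remainder 1; since the remainder is 1, round up to i = 1. First occurrence in the window: #2 on Jun 19, 2060 (1×15 = 15 days in).
Feb 16, 2061 is 257 days after the start; 257 ÷ 15 = 17 remainder 2. Last occurrence in the window: #18 on Feb 14, 2061.
Occurrences #2 through #18: 17 in total.

17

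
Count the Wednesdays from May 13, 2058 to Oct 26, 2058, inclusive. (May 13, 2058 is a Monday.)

May 13, 2058 is a Monday; the first Wednesday on or after it is May 15, 2058 (2 days later).
From May 15, 2058 to Oct 26, 2058: 16 + 30 + 31 + 31 + 30 + 26 = 164 days (rest of May, Jun, Jul, Aug, Sep, Oct).
164 ÷ 7 = 23 full weeks with remainder 3, so 23 more Wednesdays after the first → 24.

24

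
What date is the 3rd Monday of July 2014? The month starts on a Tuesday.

July 2014 begins on a Tuesday, so the first Monday is July 7 (6 days later).
The 3rd Monday is 2 weeks later: 7 + 14 = 21.

21 July 2014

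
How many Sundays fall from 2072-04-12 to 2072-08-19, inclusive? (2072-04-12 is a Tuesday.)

18

2072-04-12 is a Tuesday; the first Sunday on or after it is 2072-04-17 (5 days later).
From 2072-04-17 to 2072-08-19: 13 + 31 + 30 + 31 + 19 = 124 days (rest of April, May, June, July, August).
124 ÷ 7 = 17 full weeks with remainder 5, so 17 more Sundays after the first → 18.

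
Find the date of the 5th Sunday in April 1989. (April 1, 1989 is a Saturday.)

30 April 1989

April 1989 begins on a Saturday, so the first Sunday is April 2 (1 day later).
The 5th Sunday is 4 weeks later: 2 + 28 = 30.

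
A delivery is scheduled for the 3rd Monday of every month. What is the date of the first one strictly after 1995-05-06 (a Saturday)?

1995-05-15

May 1995 starts on a Monday; its first Monday is the 1st, so the 3rd Monday is the 15th — 1995-05-15.
1995-05-15 is after 1995-05-06, so that is the next one.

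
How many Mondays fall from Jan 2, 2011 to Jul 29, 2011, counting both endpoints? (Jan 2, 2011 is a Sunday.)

30

Jan 2, 2011 is a Sunday; the first Monday on or after it is Jan 3, 2011 (1 day later).
From Jan 3, 2011 to Jul 29, 2011: 28 + 28 + 31 + 30 + 31 + 30 + 29 = 207 days (rest of Jan, Feb, Mar, Apr, May, Jun, Jul).
207 ÷ 7 = 29 full weeks with remainder 4, so 29 more Mondays after the first → 30.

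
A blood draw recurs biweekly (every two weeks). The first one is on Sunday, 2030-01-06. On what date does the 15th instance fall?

The 15th occurrence is 14 intervals after the first: 14 × 14 = 196 days after 2030-01-06.
January has 31 days — 25 days to the end of January leaves 171.
February has 28 days (143 left).
March has 31 days (112 left).
April has 30 days (82 left).
May has 31 days (51 left).
June has 30 days (21 left).
21 days into July → 2030-07-21.

2030-07-21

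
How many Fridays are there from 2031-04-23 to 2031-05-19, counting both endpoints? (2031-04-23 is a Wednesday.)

2031-04-23 is a Wednesday; the first Friday on or after it is 2031-04-25 (2 days later).
From 2031-04-25 to 2031-05-19: 5 + 19 = 24 days (rest of April, May).
24 ÷ 7 = 3 full weeks with remainder 3, so 3 more Fridays after the first → 4.

4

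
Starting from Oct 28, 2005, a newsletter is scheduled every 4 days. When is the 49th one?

May 8, 2006

The 49th occurrence is 48 intervals after the first: 48 × 4 = 192 days after Oct 28, 2005.
Oct has 31 days — 3 days to the end of Oct leaves 189.
Nov has 30 days (159 left).
Dec has 31 days (128 left).
Jan has 31 days (97 left).
Feb has 28 days (69 left).
Mar has 31 days (38 left).
Apr has 30 days (8 left).
8 days into May → May 8, 2006.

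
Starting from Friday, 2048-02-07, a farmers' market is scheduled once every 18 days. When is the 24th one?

The 24th occurrence is 23 intervals after the first: 23 × 18 = 414 days after 2048-02-07.
February has 29 days — 22 days to the end of February leaves 392.
March has 31 days (361 left).
April has 30 days (331 left).
May has 31 days (300 left).
June has 30 days (270 left).
July has 31 days (239 left).
August has 31 days (208 left).
September has 30 days (178 left).
October has 31 days (147 left).
November has 30 days (117 left).
December has 31 days (86 left).
January has 31 days (55 left).
February has 28 days (27 left).
27 days into March → 2049-03-27.

2049-03-27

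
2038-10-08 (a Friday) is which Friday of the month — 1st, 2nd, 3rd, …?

Day 8 falls in week ⌈8/7⌉ of the month.
Days 1–7 hold the 1st Friday, 8–14 the 2nd, 15–21 the 3rd, 22–28 the 4th, 29–31 the 5th.
8 is in the range for the 2nd.

2nd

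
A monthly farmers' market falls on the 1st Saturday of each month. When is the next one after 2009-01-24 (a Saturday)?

2009-02-07

January 2009 starts on a Thursday, so its 1st Saturday is 2009-01-03 (2 days in).
That is not after 2009-01-24, so look at February 2009.
February 2009 starts on a Sunday, so its 1st Saturday is 2009-02-07 (6 days in).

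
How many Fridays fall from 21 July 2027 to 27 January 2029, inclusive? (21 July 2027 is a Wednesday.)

80

21 July 2027 is a Wednesday; the first Friday on or after it is 23 July 2027 (2 days later).
From 23 July 2027 to 27 January 2029: 161 + 366 + 27 = 554 days (rest of 2027, 2028, to 27 January 2029 in 2029).
554 ÷ 7 = 79 full weeks with remainder 1, so 79 more Fridays after the first → 80.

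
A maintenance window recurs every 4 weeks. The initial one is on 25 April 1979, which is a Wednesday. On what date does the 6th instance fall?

12 September 1979

The 6th occurrence is 5 intervals after the first: 5 × 28 = 140 days after 25 April 1979.
April has 30 days — 5 days to the end of April leaves 135.
May has 31 days (104 left).
June has 30 days (74 left).
July has 31 days (43 left).
August has 31 days (12 left).
12 days into September → 12 September 1979.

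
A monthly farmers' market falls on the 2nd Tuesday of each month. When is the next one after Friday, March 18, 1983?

April 12, 1983

March 1983 starts on a Tuesday; its first Tuesday is the 1st, so the 2nd Tuesday is the 8th — March 8, 1983.
That is not after March 18, 1983, so look at April 1983.
April 1983 starts on a Friday; its first Tuesday is the 5th, so the 2nd Tuesday is the 12th — April 12, 1983.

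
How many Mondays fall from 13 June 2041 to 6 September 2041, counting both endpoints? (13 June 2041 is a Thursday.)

12

13 June 2041 is a Thursday; the first Monday on or after it is 17 June 2041 (4 days later).
From 17 June 2041 to 6 September 2041: 13 + 31 + 31 + 6 = 81 days (rest of June, July, August, September).
81 ÷ 7 = 11 full weeks with remainder 4, so 11 more Mondays after the first → 12.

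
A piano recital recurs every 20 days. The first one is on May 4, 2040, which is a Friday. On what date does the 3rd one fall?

The 3rd occurrence is 2 intervals after the first: 2 × 20 = 40 days after May 4, 2040.
May has 31 days — 27 days to the end of May leaves 13.
13 days into June → June 13, 2040.

June 13, 2040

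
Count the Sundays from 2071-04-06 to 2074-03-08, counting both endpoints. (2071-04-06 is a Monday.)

2071-04-06 is a Monday; the first Sunday on or after it is 2071-04-12 (6 days later).
From 2071-04-12 to 2074-03-08: 263 + 366 + 365 + 67 = 1061 days (rest of 2071, 2072, 2073, to 2074-03-08 in 2074).
1061 ÷ 7 = 151 full weeks with remainder 4, so 151 more Sundays after the first → 152.

152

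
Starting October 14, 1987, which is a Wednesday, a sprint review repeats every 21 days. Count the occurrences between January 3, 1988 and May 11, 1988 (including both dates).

7

Occurrences land 21·i days after October 14, 1987 for i = 0, 1, 2, …
January 3, 1988 is 81 days after the start; 81 ÷ 21 = 3 remainder 18; since the remainder is 18, round up to i = 4. First occurrence in the window: #5 on January 6, 1988 (4×21 = 84 days in).
May 11, 1988 is 210 days after the start; 210 ÷ 21 = 10 remainder 0. Last occurrence in the window: #11 on May 11, 1988.
Occurrences #5 through #11: 7 in total.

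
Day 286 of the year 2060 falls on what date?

January has 31 days (286 − 31 = 255 remain).
February has 29 days (255 − 29 = 226 remain).
March has 31 days (226 − 31 = 195 remain).
April has 30 days (195 − 30 = 165 remain).
May has 31 days (165 − 31 = 134 remain).
June has 30 days (134 − 30 = 104 remain).
July has 31 days (104 − 31 = 73 remain).
August has 31 days (73 − 31 = 42 remain).
September has 30 days (42 − 30 = 12 remain).
12 into October → October 12.

12 October 2060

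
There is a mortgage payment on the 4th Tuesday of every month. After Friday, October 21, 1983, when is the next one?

October 1983 starts on a Saturday; its first Tuesday is the 4th, so the 4th Tuesday is the 25th — October 25, 1983.
October 25, 1983 is after October 21, 1983, so that is the next one.

October 25, 1983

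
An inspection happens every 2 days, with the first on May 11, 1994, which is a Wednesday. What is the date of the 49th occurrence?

Aug 15, 1994

The 49th occurrence is 48 intervals after the first: 48 × 2 = 96 days after May 11, 1994.
May has 31 days — 20 days to the end of May leaves 76.
Jun has 30 days (46 left).
Jul has 31 days (15 left).
15 days into Aug → Aug 15, 1994.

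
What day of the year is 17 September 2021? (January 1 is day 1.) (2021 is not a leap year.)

Days in months before September: 31 + 28 + 31 + 30 + 31 + 30 + 31 + 31 = 243.
Plus 17 days into September → day 260.

260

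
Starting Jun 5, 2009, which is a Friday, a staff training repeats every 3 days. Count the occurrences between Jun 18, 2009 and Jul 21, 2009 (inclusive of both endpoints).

11

Occurrences land 3·i days after Jun 5, 2009 for i = 0, 1, 2, …
Jun 18, 2009 is 13 days after the start; 13 ÷ 3 = 4 remainder 1; since the remainder is 1, round up to i = 5. First occurrence in the window: #6 on Jun 20, 2009 (5×3 = 15 days in).
Jul 21, 2009 is 46 days after the start; 46 ÷ 3 = 15 remainder 1. Last occurrence in the window: #16 on Jul 20, 2009.
Occurrences #6 through #16: 11 in total.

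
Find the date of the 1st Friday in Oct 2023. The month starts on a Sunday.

Oct 2023 begins on a Sunday, so the first Friday is Oct 6 (5 days later).

Oct 6, 2023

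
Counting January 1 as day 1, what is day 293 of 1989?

January has 31 days (293 − 31 = 262 remain).
February has 28 days (262 − 28 = 234 remain).
March has 31 days (234 − 31 = 203 remain).
April has 30 days (203 − 30 = 173 remain).
May has 31 days (173 − 31 = 142 remain).
June has 30 days (142 − 30 = 112 remain).
July has 31 days (112 − 31 = 81 remain).
August has 31 days (81 − 31 = 50 remain).
September has 30 days (50 − 30 = 20 remain).
20 into October → October 20.

October 20, 1989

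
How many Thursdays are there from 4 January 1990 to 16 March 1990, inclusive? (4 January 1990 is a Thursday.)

11

4 January 1990 is a Thursday; the first Thursday on or after it is 4 January 1990.
From 4 January 1990 to 16 March 1990: 27 + 28 + 16 = 71 days (rest of January, February, March).
71 ÷ 7 = 10 full weeks with remainder 1, so 10 more Thursdays after the first → 11.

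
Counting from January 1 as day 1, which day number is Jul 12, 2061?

193

Days in months before Jul: 31 + 28 + 31 + 30 + 31 + 30 = 181.
Plus 12 days into Jul → day 193.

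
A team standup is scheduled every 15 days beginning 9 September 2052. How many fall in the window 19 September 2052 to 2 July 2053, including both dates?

Occurrences land 15·i days after 9 September 2052 for i = 0, 1, 2, …
19 September 2052 is 10 days after the start; 10 ÷ 15 = 0 remainder 10; since the remainder is 10, round up to i = 1. First occurrence in the window: #2 on 24 September 2052 (1×15 = 15 days in).
2 July 2053 is 296 days after the start; 296 ÷ 15 = 19 remainder 11. Last occurrence in the window: #20 on 21 June 2053.
Occurrences #2 through #20: 19 in total.

19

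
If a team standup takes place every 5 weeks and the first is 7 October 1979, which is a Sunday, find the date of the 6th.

The 6th occurrence is 5 intervals after the first: 5 × 35 = 175 days after 7 October 1979.
October has 31 days — 24 days to the end of October leaves 151.
November has 30 days (121 left).
December has 31 days (90 left).
January has 31 days (59 left).
February has 29 days (30 left).
30 days into March → 30 March 1980.

30 March 1980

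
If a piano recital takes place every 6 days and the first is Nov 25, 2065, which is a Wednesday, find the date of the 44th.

The 44th occurrence is 43 intervals after the first: 43 × 6 = 258 days after Nov 25, 2065.
Nov has 30 days — 5 days to the end of Nov leaves 253.
Dec has 31 days (222 left).
Jan has 31 days (191 left).
Feb has 28 days (163 left).
Mar has 31 days (132 left).
Apr has 30 days (102 left).
May has 31 days (71 left).
Jun has 30 days (41 left).
Jul has 31 days (10 left).
10 days into Aug → Aug 10, 2066.

Aug 10, 2066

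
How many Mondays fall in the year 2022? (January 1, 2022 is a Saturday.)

52

January 1, 2022 is a Saturday; the first Monday on or after it is January 3, 2022 (2 days later).
From January 3, 2022 to December 31, 2022: 28 + 28 + 31 + 30 + 31 + 30 + 31 + 31 + 30 + 31 + 30 + 31 = 362 days (rest of January, February, March, April, May, June, July, August, September, October, November, December).
362 ÷ 7 = 51 full weeks with remainder 5, so 51 more Mondays after the first → 52.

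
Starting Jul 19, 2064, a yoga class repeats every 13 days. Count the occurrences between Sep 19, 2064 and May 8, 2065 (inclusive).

18

Occurrences land 13·i days after Jul 19, 2064 for i = 0, 1, 2, …
Sep 19, 2064 is 62 days after the start; 62 ÷ 13 = 4 remainder 10; since the remainder is 10, round up to i = 5. First occurrence in the window: #6 on Sep 22, 2064 (5×13 = 65 days in).
May 8, 2065 is 293 days after the start; 293 ÷ 13 = 22 remainder 7. Last occurrence in the window: #23 on May 1, 2065.
Occurrences #6 through #23: 18 in total.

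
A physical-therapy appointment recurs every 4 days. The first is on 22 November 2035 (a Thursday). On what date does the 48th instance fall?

The 48th occurrence is 47 intervals after the first: 47 × 4 = 188 days after 22 November 2035.
November has 30 days — 8 days to the end of November leaves 180.
December has 31 days (149 left).
January has 31 days (118 left).
February has 29 days (89 left).
March has 31 days (58 left).
April has 30 days (28 left).
28 days into May → 28 May 2036.

28 May 2036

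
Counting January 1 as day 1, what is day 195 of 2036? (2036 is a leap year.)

January has 31 days (195 − 31 = 164 remain).
February has 29 days (164 − 29 = 135 remain).
March has 31 days (135 − 31 = 104 remain).
April has 30 days (104 − 30 = 74 remain).
May has 31 days (74 − 31 = 43 remain).
June has 30 days (43 − 30 = 13 remain).
13 into July → July 13.

13 July 2036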